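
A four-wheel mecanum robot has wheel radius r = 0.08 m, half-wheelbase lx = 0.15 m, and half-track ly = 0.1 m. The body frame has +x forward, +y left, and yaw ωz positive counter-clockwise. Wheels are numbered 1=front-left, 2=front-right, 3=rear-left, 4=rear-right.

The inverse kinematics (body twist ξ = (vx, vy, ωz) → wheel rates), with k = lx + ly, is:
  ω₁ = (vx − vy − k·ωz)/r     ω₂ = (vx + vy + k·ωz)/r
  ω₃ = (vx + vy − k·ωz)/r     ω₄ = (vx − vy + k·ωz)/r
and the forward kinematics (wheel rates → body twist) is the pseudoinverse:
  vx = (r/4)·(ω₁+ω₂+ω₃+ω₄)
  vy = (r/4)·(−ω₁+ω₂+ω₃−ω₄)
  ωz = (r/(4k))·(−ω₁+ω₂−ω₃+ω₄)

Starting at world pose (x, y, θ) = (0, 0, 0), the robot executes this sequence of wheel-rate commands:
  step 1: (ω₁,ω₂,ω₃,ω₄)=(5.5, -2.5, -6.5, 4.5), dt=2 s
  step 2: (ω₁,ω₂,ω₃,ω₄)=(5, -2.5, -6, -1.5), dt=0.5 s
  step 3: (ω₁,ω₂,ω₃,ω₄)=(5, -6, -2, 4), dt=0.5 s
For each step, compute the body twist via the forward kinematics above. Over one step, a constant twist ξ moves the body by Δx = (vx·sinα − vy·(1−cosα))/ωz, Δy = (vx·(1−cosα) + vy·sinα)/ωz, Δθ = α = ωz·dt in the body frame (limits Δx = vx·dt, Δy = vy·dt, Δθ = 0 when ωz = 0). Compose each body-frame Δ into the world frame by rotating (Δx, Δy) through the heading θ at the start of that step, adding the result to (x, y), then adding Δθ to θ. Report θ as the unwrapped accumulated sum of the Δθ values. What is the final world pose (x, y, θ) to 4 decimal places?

step 1: ξ=(vx,vy,ωz)=(0.0200, -0.3800, 0.2400), dt=2.0 → body Δ=(0.2174, -0.7217, 0.4800) → world pose (0.2174, -0.7217, 0.4800)
step 2: ξ=(vx,vy,ωz)=(-0.1000, -0.2400, -0.2400), dt=0.5 → body Δ=(-0.0571, -0.1167, -0.1200) → world pose (0.2207, -0.8516, 0.3600)
step 3: ξ=(vx,vy,ωz)=(0.0200, -0.3400, -0.4000), dt=0.5 → body Δ=(-0.0070, -0.1699, -0.2000) → world pose (0.2740, -1.0131, 0.1600)

(0.2740, -1.0131, 0.1600)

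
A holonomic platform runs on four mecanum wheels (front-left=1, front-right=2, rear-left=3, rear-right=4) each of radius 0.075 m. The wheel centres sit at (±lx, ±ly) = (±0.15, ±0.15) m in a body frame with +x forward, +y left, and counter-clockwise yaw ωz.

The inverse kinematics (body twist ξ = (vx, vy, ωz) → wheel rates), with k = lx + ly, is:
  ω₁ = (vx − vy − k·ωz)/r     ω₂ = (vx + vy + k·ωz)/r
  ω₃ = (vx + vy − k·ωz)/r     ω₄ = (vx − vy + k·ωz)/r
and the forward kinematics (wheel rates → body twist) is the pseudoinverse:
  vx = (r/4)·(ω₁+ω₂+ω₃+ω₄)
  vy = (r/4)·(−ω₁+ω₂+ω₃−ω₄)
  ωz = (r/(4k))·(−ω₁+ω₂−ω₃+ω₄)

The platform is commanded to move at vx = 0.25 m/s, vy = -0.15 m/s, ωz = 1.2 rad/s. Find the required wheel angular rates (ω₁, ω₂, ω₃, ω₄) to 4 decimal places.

(0.5333, 6.1333, -3.4667, 10.1333)

k = lx + ly = 0.15 + 0.15 = 0.3000;  k·ωz = 0.3000·1.2 = 0.3600
ω₁ (FL) = (vx − vy − k·ωz)/r = 0.0400/0.075 = 0.5333
ω₂ (FR) = (vx + vy + k·ωz)/r = 0.4600/0.075 = 6.1333
ω₃ (RL) = (vx + vy − k·ωz)/r = -0.2600/0.075 = -3.4667
ω₄ (RR) = (vx − vy + k·ωz)/r = 0.7600/0.075 = 10.1333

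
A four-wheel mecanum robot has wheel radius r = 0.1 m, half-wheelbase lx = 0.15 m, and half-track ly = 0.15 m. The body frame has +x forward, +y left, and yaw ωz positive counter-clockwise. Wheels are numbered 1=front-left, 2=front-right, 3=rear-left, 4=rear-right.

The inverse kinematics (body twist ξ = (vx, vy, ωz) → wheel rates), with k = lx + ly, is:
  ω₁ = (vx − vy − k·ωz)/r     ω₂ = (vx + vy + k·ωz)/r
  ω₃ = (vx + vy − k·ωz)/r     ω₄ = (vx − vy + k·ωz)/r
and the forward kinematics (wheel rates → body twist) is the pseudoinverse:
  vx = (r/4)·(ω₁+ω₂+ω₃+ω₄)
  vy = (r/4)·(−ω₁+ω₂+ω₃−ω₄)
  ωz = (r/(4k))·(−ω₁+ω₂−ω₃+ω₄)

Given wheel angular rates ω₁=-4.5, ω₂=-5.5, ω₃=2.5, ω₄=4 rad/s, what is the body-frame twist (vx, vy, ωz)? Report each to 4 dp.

k = lx + ly = 0.15 + 0.15 = 0.3000
ω₁+ω₂+ω₃+ω₄ = -3.5000  →  vx = (0.1/4)·-3.5000 = -0.0875
−ω₁+ω₂+ω₃−ω₄ = -2.5000  →  vy = (0.1/4)·-2.5000 = -0.0625
−ω₁+ω₂−ω₃+ω₄ = 0.5000  →  ωz = (0.1/1.2000)·0.5000 = 0.0417

(-0.0875, -0.0625, 0.0417)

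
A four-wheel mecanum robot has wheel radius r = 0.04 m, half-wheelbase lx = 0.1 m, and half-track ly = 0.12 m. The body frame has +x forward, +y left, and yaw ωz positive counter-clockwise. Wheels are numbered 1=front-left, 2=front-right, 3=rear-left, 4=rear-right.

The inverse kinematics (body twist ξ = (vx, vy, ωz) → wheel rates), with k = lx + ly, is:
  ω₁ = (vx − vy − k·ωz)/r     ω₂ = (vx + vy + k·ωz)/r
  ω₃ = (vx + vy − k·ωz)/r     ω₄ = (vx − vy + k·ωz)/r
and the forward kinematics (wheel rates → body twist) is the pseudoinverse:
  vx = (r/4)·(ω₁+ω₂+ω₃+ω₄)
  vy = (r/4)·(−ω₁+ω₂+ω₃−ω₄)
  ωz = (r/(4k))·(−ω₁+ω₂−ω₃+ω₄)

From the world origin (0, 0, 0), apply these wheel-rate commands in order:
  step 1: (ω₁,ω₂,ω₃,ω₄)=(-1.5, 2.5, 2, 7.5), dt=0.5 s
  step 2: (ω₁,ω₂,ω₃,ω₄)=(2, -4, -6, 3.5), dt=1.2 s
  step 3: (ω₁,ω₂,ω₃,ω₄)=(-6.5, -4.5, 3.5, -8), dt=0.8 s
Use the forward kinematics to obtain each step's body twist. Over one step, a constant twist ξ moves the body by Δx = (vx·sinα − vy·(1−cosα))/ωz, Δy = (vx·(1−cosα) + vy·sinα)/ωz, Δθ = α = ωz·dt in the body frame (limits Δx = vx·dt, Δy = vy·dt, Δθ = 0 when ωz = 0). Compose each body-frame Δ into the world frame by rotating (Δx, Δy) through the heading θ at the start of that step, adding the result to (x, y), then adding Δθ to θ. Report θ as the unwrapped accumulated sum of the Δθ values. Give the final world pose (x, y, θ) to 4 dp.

(-0.0865, -0.1192, 0.0614)

step 1: ξ=(vx,vy,ωz)=(0.1050, -0.0150, 0.4318), dt=0.5 → body Δ=(0.0529, -0.0018, 0.2159) → world pose (0.0529, -0.0018, 0.2159)
step 2: ξ=(vx,vy,ωz)=(-0.0450, -0.1550, 0.1591), dt=1.2 → body Δ=(-0.0360, -0.1900, 0.1909) → world pose (0.0585, -0.1951, 0.4068)
step 3: ξ=(vx,vy,ωz)=(-0.1550, 0.1350, -0.4318), dt=0.8 → body Δ=(-0.1031, 0.1271, -0.3455) → world pose (-0.0865, -0.1192, 0.0614)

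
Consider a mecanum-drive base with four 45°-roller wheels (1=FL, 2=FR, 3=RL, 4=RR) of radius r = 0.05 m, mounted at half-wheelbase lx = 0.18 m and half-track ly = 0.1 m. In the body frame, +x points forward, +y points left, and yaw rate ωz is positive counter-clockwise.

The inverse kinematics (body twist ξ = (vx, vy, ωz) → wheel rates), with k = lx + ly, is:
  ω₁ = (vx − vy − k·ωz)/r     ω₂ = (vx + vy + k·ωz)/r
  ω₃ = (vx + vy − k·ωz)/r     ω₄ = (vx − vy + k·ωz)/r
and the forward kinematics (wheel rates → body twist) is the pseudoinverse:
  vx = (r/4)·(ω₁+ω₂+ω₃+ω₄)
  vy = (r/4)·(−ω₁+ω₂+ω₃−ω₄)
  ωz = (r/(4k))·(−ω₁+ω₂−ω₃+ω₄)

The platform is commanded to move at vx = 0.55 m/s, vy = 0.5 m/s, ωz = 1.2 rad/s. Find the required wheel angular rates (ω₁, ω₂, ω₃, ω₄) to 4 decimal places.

(-5.7200, 27.7200, 14.2800, 7.7200)

k = lx + ly = 0.18 + 0.1 = 0.2800;  k·ωz = 0.2800·1.2 = 0.3360
ω₁ (FL) = (vx − vy − k·ωz)/r = -0.2860/0.05 = -5.7200
ω₂ (FR) = (vx + vy + k·ωz)/r = 1.3860/0.05 = 27.7200
ω₃ (RL) = (vx + vy − k·ωz)/r = 0.7140/0.05 = 14.2800
ω₄ (RR) = (vx − vy + k·ωz)/r = 0.3860/0.05 = 7.7200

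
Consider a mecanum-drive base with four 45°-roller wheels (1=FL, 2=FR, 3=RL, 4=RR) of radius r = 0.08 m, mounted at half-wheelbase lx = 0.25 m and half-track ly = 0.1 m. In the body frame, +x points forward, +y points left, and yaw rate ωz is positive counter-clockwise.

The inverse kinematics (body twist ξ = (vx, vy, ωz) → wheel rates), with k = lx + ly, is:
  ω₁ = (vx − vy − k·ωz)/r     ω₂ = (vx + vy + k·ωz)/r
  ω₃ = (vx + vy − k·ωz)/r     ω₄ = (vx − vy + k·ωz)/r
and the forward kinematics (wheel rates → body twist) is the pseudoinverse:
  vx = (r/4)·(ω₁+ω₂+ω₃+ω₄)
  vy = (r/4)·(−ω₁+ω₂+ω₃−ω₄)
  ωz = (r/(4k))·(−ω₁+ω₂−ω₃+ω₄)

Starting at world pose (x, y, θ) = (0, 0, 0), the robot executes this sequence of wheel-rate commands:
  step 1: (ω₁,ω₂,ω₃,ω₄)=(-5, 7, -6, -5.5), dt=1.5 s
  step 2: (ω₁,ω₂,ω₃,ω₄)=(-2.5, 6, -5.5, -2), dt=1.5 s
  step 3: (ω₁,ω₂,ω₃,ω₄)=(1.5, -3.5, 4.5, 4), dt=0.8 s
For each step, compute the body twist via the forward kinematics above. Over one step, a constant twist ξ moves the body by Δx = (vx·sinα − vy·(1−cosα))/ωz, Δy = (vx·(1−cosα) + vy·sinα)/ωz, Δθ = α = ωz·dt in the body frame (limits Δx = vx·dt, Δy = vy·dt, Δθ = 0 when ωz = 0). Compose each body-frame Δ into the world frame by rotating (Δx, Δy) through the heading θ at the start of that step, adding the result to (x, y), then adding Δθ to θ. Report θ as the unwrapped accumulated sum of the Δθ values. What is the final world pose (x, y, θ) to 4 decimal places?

(-0.5177, 0.1507, 1.8486)

step 1: ξ=(vx,vy,ωz)=(-0.1900, 0.2300, 0.7143), dt=1.5 → body Δ=(-0.4013, 0.1441, 1.0714) → world pose (-0.4013, 0.1441, 1.0714)
step 2: ξ=(vx,vy,ωz)=(-0.0800, 0.1000, 0.6857), dt=1.5 → body Δ=(-0.1705, 0.0685, 1.0286) → world pose (-0.5431, 0.0272, 2.1000)
step 3: ξ=(vx,vy,ωz)=(0.1300, -0.0900, -0.3143), dt=0.8 → body Δ=(0.0939, -0.0842, -0.2514) → world pose (-0.5177, 0.1507, 1.8486)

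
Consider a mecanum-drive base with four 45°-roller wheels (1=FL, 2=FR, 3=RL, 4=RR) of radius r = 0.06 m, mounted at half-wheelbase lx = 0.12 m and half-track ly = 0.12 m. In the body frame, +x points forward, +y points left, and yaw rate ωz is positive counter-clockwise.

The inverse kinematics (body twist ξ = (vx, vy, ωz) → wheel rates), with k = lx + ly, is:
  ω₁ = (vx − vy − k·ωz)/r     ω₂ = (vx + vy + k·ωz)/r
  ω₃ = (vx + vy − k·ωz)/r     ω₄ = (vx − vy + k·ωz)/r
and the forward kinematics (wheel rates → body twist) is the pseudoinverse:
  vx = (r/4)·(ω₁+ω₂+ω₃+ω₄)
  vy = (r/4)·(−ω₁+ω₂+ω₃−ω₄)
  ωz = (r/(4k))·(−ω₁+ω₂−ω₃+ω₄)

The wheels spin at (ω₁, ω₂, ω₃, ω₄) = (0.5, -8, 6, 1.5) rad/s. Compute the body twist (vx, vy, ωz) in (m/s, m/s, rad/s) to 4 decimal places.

k = lx + ly = 0.12 + 0.12 = 0.2400
ω₁+ω₂+ω₃+ω₄ = 0.0000  →  vx = (0.06/4)·0.0000 = 0.0000
−ω₁+ω₂+ω₃−ω₄ = -4.0000  →  vy = (0.06/4)·-4.0000 = -0.0600
−ω₁+ω₂−ω₃+ω₄ = -13.0000  →  ωz = (0.06/0.9600)·-13.0000 = -0.8125

(0.0000, -0.0600, -0.8125)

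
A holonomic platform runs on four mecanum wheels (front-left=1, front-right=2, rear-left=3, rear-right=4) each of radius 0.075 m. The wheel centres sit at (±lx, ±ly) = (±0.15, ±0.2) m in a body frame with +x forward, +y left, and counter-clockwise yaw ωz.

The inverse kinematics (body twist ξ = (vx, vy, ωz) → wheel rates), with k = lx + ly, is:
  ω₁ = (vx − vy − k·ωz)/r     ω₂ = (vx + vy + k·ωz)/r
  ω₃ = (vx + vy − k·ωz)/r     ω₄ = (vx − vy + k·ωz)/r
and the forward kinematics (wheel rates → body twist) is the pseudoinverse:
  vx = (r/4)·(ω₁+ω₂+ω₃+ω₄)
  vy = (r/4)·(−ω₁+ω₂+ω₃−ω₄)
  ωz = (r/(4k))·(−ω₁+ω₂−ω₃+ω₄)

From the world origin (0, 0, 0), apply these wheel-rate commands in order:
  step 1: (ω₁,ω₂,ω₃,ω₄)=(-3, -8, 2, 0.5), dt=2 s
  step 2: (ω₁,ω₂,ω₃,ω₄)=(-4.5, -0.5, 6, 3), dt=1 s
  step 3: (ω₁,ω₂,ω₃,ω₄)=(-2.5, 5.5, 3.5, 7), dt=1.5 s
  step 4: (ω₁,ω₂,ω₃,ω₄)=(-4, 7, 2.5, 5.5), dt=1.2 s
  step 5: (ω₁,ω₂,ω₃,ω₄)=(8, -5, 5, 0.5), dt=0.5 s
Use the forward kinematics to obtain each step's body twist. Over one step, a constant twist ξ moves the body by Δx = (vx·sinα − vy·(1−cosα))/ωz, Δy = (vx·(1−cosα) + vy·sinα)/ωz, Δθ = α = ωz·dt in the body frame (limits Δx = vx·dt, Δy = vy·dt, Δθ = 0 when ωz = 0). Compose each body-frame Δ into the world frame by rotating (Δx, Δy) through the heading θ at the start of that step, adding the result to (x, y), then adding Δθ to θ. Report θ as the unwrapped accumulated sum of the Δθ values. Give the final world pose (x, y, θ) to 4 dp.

(0.3572, 0.4035, 0.7125)

step 1: ξ=(vx,vy,ωz)=(-0.1594, -0.0656, -0.3482), dt=2.0 → body Δ=(-0.3375, -0.0143, -0.6964) → world pose (-0.3375, -0.0143, -0.6964)
step 2: ξ=(vx,vy,ωz)=(0.0750, 0.1312, 0.0536), dt=1.0 → body Δ=(0.0714, 0.1332, 0.0536) → world pose (-0.1972, 0.0420, -0.6429)
step 3: ξ=(vx,vy,ωz)=(0.2531, 0.0844, 0.6161), dt=1.5 → body Δ=(0.2735, 0.2726, 0.9241) → world pose (0.1851, 0.0963, 0.2812)
step 4: ξ=(vx,vy,ωz)=(0.2062, 0.1500, 0.7500), dt=1.2 → body Δ=(0.1397, 0.2607, 0.9000) → world pose (0.2470, 0.3855, 1.1812)
step 5: ξ=(vx,vy,ωz)=(0.1594, -0.1594, -0.9375), dt=0.5 → body Δ=(0.0585, -0.0951, -0.4688) → world pose (0.3572, 0.4035, 0.7125)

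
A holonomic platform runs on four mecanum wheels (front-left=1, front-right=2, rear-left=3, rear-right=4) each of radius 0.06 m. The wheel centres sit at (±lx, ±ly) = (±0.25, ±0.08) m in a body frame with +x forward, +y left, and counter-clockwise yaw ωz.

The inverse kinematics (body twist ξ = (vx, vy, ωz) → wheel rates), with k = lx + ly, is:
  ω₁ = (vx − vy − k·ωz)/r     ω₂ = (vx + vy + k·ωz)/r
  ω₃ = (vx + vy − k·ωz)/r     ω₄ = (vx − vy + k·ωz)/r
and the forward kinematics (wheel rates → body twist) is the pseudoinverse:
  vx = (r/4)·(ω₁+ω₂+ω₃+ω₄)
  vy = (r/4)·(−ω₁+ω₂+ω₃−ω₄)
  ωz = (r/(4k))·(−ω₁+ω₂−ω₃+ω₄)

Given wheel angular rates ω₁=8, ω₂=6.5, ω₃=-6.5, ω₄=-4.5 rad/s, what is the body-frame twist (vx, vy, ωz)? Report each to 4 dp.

k = lx + ly = 0.25 + 0.08 = 0.3300
ω₁+ω₂+ω₃+ω₄ = 3.5000  →  vx = (0.06/4)·3.5000 = 0.0525
−ω₁+ω₂+ω₃−ω₄ = -3.5000  →  vy = (0.06/4)·-3.5000 = -0.0525
−ω₁+ω₂−ω₃+ω₄ = 0.5000  →  ωz = (0.06/1.3200)·0.5000 = 0.0227

(0.0525, -0.0525, 0.0227)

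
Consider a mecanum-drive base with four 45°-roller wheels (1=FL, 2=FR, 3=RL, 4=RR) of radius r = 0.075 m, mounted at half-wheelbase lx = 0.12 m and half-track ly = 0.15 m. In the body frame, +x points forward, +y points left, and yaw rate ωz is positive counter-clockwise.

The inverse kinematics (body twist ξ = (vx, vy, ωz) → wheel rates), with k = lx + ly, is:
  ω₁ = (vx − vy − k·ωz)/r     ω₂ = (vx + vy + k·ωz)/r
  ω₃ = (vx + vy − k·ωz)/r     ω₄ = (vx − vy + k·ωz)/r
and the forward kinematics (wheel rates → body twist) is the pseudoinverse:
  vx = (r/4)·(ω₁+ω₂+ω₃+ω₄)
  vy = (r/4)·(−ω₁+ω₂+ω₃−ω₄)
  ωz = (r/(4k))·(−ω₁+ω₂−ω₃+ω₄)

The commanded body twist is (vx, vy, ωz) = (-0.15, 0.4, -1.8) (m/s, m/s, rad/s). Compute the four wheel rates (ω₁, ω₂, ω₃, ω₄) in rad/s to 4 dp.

k = lx + ly = 0.12 + 0.15 = 0.2700;  k·ωz = 0.2700·-1.8 = -0.4860
ω₁ (FL) = (vx − vy − k·ωz)/r = -0.0640/0.075 = -0.8533
ω₂ (FR) = (vx + vy + k·ωz)/r = -0.2360/0.075 = -3.1467
ω₃ (RL) = (vx + vy − k·ωz)/r = 0.7360/0.075 = 9.8133
ω₄ (RR) = (vx − vy + k·ωz)/r = -1.0360/0.075 = -13.8133

(-0.8533, -3.1467, 9.8133, -13.8133)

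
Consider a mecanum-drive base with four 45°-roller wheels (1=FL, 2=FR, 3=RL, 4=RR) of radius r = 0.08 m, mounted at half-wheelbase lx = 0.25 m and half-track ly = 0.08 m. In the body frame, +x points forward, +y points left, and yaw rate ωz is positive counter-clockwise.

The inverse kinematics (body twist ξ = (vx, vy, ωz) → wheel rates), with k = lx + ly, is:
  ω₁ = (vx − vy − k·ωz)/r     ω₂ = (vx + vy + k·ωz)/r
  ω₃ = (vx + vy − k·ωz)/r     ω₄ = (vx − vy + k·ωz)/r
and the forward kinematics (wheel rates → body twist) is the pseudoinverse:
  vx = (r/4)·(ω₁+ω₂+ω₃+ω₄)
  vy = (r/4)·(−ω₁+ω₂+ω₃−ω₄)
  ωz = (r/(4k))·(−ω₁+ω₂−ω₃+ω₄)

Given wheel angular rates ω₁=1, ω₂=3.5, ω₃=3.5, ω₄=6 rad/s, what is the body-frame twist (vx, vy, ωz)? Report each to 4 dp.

k = lx + ly = 0.25 + 0.08 = 0.3300
ω₁+ω₂+ω₃+ω₄ = 14.0000  →  vx = (0.08/4)·14.0000 = 0.2800
−ω₁+ω₂+ω₃−ω₄ = 0.0000  →  vy = (0.08/4)·0.0000 = 0.0000
−ω₁+ω₂−ω₃+ω₄ = 5.0000  →  ωz = (0.08/1.3200)·5.0000 = 0.3030

(0.2800, 0.0000, 0.3030)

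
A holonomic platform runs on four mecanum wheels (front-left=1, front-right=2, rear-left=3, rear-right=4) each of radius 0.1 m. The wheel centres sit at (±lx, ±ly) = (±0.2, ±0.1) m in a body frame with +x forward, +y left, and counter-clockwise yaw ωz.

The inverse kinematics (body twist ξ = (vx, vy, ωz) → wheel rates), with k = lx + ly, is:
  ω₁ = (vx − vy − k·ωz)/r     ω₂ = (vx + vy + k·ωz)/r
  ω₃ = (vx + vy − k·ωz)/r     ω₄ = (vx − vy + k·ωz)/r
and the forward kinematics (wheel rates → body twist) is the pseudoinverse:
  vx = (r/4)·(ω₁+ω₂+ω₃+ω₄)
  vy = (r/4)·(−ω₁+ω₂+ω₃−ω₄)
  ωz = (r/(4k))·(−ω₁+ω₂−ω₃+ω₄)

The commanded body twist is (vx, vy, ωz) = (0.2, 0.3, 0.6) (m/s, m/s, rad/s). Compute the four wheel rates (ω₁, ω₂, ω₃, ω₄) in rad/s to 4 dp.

(-2.8000, 6.8000, 3.2000, 0.8000)

k = lx + ly = 0.2 + 0.1 = 0.3000;  k·ωz = 0.3000·0.6 = 0.1800
ω₁ (FL) = (vx − vy − k·ωz)/r = -0.2800/0.1 = -2.8000
ω₂ (FR) = (vx + vy + k·ωz)/r = 0.6800/0.1 = 6.8000
ω₃ (RL) = (vx + vy − k·ωz)/r = 0.3200/0.1 = 3.2000
ω₄ (RR) = (vx − vy + k·ωz)/r = 0.0800/0.1 = 0.8000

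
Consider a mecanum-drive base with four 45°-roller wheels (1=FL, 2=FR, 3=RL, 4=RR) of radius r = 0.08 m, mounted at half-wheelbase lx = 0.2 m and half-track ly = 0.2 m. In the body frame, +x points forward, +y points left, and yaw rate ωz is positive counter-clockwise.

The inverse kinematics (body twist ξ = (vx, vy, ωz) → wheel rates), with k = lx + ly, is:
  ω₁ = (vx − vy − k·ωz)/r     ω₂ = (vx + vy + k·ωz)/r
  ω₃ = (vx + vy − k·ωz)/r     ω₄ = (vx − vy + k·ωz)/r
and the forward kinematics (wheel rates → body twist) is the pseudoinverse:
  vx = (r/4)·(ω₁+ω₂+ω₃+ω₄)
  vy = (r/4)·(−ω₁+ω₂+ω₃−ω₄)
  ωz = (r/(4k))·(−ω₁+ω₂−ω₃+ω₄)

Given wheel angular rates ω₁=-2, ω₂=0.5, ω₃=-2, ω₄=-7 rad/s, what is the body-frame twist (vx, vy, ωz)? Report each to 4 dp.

k = lx + ly = 0.2 + 0.2 = 0.4000
ω₁+ω₂+ω₃+ω₄ = -10.5000  →  vx = (0.08/4)·-10.5000 = -0.2100
−ω₁+ω₂+ω₃−ω₄ = 7.5000  →  vy = (0.08/4)·7.5000 = 0.1500
−ω₁+ω₂−ω₃+ω₄ = -2.5000  →  ωz = (0.08/1.6000)·-2.5000 = -0.1250

(-0.2100, 0.1500, -0.1250)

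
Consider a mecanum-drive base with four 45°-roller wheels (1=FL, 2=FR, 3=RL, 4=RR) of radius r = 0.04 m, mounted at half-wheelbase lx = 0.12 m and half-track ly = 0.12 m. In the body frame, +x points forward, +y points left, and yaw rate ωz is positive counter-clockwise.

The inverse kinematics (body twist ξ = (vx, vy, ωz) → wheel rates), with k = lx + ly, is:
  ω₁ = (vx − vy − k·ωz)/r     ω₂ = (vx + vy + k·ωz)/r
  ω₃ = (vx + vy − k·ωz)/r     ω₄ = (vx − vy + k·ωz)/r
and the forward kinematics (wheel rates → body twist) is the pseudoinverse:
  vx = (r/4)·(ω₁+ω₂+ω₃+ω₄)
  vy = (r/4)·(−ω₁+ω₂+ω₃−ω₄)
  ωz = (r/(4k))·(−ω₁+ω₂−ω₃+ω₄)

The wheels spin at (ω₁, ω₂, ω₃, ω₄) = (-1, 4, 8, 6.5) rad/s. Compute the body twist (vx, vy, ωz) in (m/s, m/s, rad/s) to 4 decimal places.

k = lx + ly = 0.12 + 0.12 = 0.2400
ω₁+ω₂+ω₃+ω₄ = 17.5000  →  vx = (0.04/4)·17.5000 = 0.1750
−ω₁+ω₂+ω₃−ω₄ = 6.5000  →  vy = (0.04/4)·6.5000 = 0.0650
−ω₁+ω₂−ω₃+ω₄ = 3.5000  →  ωz = (0.04/0.9600)·3.5000 = 0.1458

(0.1750, 0.0650, 0.1458)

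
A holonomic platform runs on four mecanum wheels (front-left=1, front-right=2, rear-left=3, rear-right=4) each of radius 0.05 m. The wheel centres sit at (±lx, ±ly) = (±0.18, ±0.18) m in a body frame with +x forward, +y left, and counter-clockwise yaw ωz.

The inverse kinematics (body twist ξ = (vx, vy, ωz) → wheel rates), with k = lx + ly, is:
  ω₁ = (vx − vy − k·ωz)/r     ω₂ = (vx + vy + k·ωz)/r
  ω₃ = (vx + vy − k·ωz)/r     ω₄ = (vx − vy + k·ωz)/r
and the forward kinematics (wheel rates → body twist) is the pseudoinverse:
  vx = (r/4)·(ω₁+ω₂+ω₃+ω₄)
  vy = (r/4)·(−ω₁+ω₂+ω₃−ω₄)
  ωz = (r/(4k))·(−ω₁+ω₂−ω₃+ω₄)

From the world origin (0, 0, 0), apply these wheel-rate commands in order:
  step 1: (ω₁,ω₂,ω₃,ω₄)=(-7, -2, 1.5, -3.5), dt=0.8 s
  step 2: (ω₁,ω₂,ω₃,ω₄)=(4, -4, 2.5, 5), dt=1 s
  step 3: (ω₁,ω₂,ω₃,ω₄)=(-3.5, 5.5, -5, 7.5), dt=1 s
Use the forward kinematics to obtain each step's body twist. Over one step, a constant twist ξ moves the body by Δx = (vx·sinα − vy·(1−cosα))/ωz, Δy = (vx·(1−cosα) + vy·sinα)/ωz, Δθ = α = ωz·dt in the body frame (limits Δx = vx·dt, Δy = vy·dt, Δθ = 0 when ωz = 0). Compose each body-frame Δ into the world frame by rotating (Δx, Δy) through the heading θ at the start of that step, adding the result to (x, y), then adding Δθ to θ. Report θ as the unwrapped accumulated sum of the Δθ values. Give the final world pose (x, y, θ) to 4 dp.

step 1: ξ=(vx,vy,ωz)=(-0.1375, 0.1250, 0.0000), dt=0.8 → body Δ=(-0.1100, 0.1000, 0.0000) → world pose (-0.1100, 0.1000, 0.0000)
step 2: ξ=(vx,vy,ωz)=(0.0938, -0.1313, -0.1910), dt=1.0 → body Δ=(0.0807, -0.1394, -0.1910) → world pose (-0.0293, -0.0394, -0.1910)
step 3: ξ=(vx,vy,ωz)=(0.0563, -0.0437, 0.7465), dt=1.0 → body Δ=(0.0668, -0.0198, 0.7465) → world pose (0.0325, -0.0714, 0.5556)

(0.0325, -0.0714, 0.5556)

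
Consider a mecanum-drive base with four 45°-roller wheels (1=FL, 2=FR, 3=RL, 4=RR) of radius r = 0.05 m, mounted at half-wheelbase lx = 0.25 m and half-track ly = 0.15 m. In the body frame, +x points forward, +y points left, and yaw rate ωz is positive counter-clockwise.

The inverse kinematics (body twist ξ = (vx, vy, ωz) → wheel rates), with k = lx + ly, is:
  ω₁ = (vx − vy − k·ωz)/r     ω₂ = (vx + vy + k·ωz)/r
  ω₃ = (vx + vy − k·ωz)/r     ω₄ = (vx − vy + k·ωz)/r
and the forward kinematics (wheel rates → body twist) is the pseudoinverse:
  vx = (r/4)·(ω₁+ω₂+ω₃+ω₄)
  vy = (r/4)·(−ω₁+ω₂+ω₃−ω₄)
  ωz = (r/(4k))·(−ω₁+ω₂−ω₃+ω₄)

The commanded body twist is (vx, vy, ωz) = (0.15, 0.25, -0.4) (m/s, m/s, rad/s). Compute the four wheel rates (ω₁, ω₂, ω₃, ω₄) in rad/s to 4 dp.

(1.2000, 4.8000, 11.2000, -5.2000)

k = lx + ly = 0.25 + 0.15 = 0.4000;  k·ωz = 0.4000·-0.4 = -0.1600
ω₁ (FL) = (vx − vy − k·ωz)/r = 0.0600/0.05 = 1.2000
ω₂ (FR) = (vx + vy + k·ωz)/r = 0.2400/0.05 = 4.8000
ω₃ (RL) = (vx + vy − k·ωz)/r = 0.5600/0.05 = 11.2000
ω₄ (RR) = (vx − vy + k·ωz)/r = -0.2600/0.05 = -5.2000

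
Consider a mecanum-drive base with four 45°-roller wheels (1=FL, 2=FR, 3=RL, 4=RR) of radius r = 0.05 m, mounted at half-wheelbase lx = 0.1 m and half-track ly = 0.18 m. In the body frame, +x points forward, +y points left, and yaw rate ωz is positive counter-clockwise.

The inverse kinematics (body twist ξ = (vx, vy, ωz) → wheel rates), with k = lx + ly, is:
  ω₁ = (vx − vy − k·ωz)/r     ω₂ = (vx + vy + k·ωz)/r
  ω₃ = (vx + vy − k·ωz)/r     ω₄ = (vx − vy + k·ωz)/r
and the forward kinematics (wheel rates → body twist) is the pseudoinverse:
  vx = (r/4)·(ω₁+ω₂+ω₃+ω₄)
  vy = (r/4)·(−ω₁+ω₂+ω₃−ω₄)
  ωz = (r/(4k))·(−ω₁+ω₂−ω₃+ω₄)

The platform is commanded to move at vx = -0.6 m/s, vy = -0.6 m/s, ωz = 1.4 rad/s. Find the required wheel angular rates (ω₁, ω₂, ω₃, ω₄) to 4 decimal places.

(-7.8400, -16.1600, -31.8400, 7.8400)

k = lx + ly = 0.1 + 0.18 = 0.2800;  k·ωz = 0.2800·1.4 = 0.3920
ω₁ (FL) = (vx − vy − k·ωz)/r = -0.3920/0.05 = -7.8400
ω₂ (FR) = (vx + vy + k·ωz)/r = -0.8080/0.05 = -16.1600
ω₃ (RL) = (vx + vy − k·ωz)/r = -1.5920/0.05 = -31.8400
ω₄ (RR) = (vx − vy + k·ωz)/r = 0.3920/0.05 = 7.8400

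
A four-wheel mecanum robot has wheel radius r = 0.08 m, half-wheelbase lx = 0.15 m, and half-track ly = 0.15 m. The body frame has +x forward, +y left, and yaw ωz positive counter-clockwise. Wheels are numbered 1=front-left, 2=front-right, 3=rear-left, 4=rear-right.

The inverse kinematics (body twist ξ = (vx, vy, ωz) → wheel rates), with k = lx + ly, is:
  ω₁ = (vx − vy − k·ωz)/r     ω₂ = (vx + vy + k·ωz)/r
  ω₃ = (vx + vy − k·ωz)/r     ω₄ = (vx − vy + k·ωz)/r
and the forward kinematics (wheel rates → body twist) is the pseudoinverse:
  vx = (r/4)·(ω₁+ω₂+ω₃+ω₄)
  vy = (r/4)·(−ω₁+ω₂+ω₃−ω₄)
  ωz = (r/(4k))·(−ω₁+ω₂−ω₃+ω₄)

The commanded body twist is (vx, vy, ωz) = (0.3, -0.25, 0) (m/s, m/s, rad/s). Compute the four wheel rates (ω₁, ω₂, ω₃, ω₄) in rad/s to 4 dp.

k = lx + ly = 0.15 + 0.15 = 0.3000;  k·ωz = 0.3000·0 = 0.0000
ω₁ (FL) = (vx − vy − k·ωz)/r = 0.5500/0.08 = 6.8750
ω₂ (FR) = (vx + vy + k·ωz)/r = 0.0500/0.08 = 0.6250
ω₃ (RL) = (vx + vy − k·ωz)/r = 0.0500/0.08 = 0.6250
ω₄ (RR) = (vx − vy + k·ωz)/r = 0.5500/0.08 = 6.8750

(6.8750, 0.6250, 0.6250, 6.8750)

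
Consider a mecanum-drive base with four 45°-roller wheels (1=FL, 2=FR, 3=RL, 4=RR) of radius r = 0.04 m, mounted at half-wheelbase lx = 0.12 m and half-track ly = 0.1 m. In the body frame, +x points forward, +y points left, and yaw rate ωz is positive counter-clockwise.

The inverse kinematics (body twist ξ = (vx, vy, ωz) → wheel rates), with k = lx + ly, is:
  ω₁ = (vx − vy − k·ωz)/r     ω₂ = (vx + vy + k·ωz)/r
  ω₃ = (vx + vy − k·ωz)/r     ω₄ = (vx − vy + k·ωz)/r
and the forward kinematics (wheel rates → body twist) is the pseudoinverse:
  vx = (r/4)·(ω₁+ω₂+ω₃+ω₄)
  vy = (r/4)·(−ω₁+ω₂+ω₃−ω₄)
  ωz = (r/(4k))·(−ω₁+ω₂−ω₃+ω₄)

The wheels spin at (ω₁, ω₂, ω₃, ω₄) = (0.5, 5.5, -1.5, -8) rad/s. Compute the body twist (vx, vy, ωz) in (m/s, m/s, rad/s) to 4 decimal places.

(-0.0350, 0.1150, -0.0682)

k = lx + ly = 0.12 + 0.1 = 0.2200
ω₁+ω₂+ω₃+ω₄ = -3.5000  →  vx = (0.04/4)·-3.5000 = -0.0350
−ω₁+ω₂+ω₃−ω₄ = 11.5000  →  vy = (0.04/4)·11.5000 = 0.1150
−ω₁+ω₂−ω₃+ω₄ = -1.5000  →  ωz = (0.04/0.8800)·-1.5000 = -0.0682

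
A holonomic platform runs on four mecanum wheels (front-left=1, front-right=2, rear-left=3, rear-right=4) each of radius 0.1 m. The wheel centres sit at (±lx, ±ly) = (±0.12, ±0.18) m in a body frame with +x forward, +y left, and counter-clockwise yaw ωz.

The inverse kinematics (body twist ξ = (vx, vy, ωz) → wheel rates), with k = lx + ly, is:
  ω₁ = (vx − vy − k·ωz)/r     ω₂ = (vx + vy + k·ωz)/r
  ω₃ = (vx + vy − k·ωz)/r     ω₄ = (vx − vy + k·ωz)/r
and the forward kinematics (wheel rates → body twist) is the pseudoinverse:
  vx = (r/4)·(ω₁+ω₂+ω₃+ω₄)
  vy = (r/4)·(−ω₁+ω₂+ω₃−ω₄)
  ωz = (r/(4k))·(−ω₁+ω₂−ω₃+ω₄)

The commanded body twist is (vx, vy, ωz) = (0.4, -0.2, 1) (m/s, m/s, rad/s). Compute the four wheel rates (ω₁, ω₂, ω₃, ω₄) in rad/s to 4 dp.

k = lx + ly = 0.12 + 0.18 = 0.3000;  k·ωz = 0.3000·1 = 0.3000
ω₁ (FL) = (vx − vy − k·ωz)/r = 0.3000/0.1 = 3.0000
ω₂ (FR) = (vx + vy + k·ωz)/r = 0.5000/0.1 = 5.0000
ω₃ (RL) = (vx + vy − k·ωz)/r = -0.1000/0.1 = -1.0000
ω₄ (RR) = (vx − vy + k·ωz)/r = 0.9000/0.1 = 9.0000

(3.0000, 5.0000, -1.0000, 9.0000)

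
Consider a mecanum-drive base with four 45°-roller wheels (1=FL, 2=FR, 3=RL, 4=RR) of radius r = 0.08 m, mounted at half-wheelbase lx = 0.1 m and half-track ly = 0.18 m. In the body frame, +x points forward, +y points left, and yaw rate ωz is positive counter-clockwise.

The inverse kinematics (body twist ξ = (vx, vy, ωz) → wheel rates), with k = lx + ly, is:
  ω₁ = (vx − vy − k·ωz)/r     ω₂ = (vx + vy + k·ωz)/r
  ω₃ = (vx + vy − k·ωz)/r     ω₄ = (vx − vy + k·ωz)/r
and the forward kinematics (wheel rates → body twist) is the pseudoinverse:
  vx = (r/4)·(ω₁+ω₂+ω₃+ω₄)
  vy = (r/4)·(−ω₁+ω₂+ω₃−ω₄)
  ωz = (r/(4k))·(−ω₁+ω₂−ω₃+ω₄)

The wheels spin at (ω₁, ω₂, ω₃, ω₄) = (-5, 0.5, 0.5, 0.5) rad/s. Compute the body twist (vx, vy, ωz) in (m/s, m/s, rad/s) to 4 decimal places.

(-0.0700, 0.1100, 0.3929)

k = lx + ly = 0.1 + 0.18 = 0.2800
ω₁+ω₂+ω₃+ω₄ = -3.5000  →  vx = (0.08/4)·-3.5000 = -0.0700
−ω₁+ω₂+ω₃−ω₄ = 5.5000  →  vy = (0.08/4)·5.5000 = 0.1100
−ω₁+ω₂−ω₃+ω₄ = 5.5000  →  ωz = (0.08/1.1200)·5.5000 = 0.3929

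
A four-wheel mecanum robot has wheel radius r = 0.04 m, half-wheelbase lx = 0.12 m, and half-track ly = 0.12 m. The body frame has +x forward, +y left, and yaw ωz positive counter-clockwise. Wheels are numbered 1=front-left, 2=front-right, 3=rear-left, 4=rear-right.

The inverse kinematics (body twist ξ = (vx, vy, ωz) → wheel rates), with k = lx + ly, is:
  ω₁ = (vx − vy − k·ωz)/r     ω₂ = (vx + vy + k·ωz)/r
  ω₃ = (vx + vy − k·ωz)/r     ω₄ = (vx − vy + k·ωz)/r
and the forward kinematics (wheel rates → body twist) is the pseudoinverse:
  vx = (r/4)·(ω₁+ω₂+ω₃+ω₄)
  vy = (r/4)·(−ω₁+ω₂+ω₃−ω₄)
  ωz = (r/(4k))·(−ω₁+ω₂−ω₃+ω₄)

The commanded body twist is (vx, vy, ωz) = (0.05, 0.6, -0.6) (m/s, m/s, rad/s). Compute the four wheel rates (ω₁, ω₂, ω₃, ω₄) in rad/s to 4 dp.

(-10.1500, 12.6500, 19.8500, -17.3500)

k = lx + ly = 0.12 + 0.12 = 0.2400;  k·ωz = 0.2400·-0.6 = -0.1440
ω₁ (FL) = (vx − vy − k·ωz)/r = -0.4060/0.04 = -10.1500
ω₂ (FR) = (vx + vy + k·ωz)/r = 0.5060/0.04 = 12.6500
ω₃ (RL) = (vx + vy − k·ωz)/r = 0.7940/0.04 = 19.8500
ω₄ (RR) = (vx − vy + k·ωz)/r = -0.6940/0.04 = -17.3500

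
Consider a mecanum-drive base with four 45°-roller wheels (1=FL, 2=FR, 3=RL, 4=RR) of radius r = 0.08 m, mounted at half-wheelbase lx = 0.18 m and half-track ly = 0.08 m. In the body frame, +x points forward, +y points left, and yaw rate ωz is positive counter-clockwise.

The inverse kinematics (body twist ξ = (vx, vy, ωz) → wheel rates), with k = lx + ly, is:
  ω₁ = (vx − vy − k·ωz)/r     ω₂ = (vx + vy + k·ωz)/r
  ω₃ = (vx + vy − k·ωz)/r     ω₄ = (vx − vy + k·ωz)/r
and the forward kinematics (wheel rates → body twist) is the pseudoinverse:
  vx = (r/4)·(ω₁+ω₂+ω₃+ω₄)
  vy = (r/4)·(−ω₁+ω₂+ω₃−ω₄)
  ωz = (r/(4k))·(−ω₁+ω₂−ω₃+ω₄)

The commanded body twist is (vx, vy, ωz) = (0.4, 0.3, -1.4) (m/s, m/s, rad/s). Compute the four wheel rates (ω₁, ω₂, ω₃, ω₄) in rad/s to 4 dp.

k = lx + ly = 0.18 + 0.08 = 0.2600;  k·ωz = 0.2600·-1.4 = -0.3640
ω₁ (FL) = (vx − vy − k·ωz)/r = 0.4640/0.08 = 5.8000
ω₂ (FR) = (vx + vy + k·ωz)/r = 0.3360/0.08 = 4.2000
ω₃ (RL) = (vx + vy − k·ωz)/r = 1.0640/0.08 = 13.3000
ω₄ (RR) = (vx − vy + k·ωz)/r = -0.2640/0.08 = -3.3000

(5.8000, 4.2000, 13.3000, -3.3000)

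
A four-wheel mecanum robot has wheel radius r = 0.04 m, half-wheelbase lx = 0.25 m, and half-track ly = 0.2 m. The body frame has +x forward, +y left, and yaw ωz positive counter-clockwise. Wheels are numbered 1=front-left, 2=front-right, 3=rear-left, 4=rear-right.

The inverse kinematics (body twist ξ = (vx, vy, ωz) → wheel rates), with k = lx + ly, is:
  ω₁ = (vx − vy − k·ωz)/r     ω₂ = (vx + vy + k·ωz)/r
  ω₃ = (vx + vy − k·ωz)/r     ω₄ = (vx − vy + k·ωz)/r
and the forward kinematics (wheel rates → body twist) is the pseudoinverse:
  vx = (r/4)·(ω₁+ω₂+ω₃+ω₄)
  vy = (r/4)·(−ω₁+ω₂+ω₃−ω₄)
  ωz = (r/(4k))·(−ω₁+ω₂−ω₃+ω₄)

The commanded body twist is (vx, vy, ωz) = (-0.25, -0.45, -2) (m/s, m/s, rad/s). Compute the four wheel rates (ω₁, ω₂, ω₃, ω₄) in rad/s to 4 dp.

k = lx + ly = 0.25 + 0.2 = 0.4500;  k·ωz = 0.4500·-2 = -0.9000
ω₁ (FL) = (vx − vy − k·ωz)/r = 1.1000/0.04 = 27.5000
ω₂ (FR) = (vx + vy + k·ωz)/r = -1.6000/0.04 = -40.0000
ω₃ (RL) = (vx + vy − k·ωz)/r = 0.2000/0.04 = 5.0000
ω₄ (RR) = (vx − vy + k·ωz)/r = -0.7000/0.04 = -17.5000

(27.5000, -40.0000, 5.0000, -17.5000)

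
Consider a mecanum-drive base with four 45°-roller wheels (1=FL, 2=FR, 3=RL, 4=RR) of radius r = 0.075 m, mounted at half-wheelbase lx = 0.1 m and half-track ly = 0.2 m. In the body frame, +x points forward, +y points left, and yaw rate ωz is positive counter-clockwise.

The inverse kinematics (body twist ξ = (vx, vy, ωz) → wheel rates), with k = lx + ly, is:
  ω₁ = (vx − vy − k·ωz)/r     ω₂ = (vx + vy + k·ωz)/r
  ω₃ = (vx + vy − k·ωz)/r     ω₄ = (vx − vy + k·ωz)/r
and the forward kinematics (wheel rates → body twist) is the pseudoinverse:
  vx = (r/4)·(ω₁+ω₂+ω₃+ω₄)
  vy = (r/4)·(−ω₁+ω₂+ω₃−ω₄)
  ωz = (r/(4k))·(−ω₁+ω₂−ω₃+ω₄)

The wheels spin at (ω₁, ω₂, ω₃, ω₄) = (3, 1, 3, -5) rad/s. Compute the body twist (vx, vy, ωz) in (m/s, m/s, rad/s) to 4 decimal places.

k = lx + ly = 0.1 + 0.2 = 0.3000
ω₁+ω₂+ω₃+ω₄ = 2.0000  →  vx = (0.075/4)·2.0000 = 0.0375
−ω₁+ω₂+ω₃−ω₄ = 6.0000  →  vy = (0.075/4)·6.0000 = 0.1125
−ω₁+ω₂−ω₃+ω₄ = -10.0000  →  ωz = (0.075/1.2000)·-10.0000 = -0.6250

(0.0375, 0.1125, -0.6250)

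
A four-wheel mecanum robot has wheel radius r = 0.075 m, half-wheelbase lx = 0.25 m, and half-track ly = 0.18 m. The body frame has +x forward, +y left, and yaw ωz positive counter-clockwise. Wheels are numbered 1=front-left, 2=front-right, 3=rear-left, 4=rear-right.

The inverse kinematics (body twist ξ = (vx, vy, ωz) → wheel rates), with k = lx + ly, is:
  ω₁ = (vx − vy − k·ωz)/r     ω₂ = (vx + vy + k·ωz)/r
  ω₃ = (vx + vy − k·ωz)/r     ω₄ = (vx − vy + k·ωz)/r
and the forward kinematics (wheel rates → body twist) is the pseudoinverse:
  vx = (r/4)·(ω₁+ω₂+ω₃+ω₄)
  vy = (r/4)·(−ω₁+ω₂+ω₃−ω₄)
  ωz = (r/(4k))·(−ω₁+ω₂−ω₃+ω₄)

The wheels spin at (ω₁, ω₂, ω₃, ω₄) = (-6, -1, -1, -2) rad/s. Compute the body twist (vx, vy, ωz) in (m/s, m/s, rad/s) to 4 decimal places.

k = lx + ly = 0.25 + 0.18 = 0.4300
ω₁+ω₂+ω₃+ω₄ = -10.0000  →  vx = (0.075/4)·-10.0000 = -0.1875
−ω₁+ω₂+ω₃−ω₄ = 6.0000  →  vy = (0.075/4)·6.0000 = 0.1125
−ω₁+ω₂−ω₃+ω₄ = 4.0000  →  ωz = (0.075/1.7200)·4.0000 = 0.1744

(-0.1875, 0.1125, 0.1744)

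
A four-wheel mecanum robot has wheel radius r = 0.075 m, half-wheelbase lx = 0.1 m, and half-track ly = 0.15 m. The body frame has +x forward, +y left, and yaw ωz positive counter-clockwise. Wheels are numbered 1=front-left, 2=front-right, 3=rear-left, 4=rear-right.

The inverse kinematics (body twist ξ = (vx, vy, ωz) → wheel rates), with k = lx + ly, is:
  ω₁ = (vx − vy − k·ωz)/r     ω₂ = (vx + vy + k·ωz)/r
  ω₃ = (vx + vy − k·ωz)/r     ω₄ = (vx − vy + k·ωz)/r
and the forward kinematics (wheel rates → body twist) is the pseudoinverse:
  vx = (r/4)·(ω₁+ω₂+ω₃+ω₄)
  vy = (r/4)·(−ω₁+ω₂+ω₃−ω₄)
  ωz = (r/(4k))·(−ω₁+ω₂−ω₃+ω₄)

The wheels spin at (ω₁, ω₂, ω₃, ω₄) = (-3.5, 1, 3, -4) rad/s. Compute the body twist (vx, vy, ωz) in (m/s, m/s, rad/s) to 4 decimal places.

(-0.0656, 0.2156, -0.1875)

k = lx + ly = 0.1 + 0.15 = 0.2500
ω₁+ω₂+ω₃+ω₄ = -3.5000  →  vx = (0.075/4)·-3.5000 = -0.0656
−ω₁+ω₂+ω₃−ω₄ = 11.5000  →  vy = (0.075/4)·11.5000 = 0.2156
−ω₁+ω₂−ω₃+ω₄ = -2.5000  →  ωz = (0.075/1.0000)·-2.5000 = -0.1875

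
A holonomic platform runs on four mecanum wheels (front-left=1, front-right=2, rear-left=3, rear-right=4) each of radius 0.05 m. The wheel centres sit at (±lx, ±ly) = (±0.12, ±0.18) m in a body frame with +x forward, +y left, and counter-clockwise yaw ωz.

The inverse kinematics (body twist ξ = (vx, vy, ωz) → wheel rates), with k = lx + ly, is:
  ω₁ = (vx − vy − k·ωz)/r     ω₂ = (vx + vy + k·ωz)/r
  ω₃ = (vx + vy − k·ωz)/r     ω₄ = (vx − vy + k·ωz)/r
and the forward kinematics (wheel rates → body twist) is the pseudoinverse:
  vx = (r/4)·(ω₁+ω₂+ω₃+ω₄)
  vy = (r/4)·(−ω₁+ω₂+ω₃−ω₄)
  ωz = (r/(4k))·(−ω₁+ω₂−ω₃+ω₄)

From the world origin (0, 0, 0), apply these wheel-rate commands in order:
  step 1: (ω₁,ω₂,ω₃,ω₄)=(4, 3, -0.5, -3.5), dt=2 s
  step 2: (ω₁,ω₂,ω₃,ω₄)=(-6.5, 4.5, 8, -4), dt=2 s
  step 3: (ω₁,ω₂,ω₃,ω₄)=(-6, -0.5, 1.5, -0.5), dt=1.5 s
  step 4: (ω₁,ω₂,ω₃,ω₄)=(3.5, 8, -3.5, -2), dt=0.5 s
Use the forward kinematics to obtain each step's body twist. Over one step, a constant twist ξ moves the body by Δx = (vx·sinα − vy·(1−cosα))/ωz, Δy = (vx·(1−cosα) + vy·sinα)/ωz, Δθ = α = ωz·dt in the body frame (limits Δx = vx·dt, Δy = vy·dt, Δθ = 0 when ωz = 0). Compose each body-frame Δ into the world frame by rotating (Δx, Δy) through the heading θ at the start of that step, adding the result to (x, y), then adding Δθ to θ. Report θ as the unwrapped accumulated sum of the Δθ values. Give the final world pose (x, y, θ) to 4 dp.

step 1: ξ=(vx,vy,ωz)=(0.0375, 0.0250, -0.1667), dt=2.0 → body Δ=(0.0819, 0.0367, -0.3333) → world pose (0.0819, 0.0367, -0.3333)
step 2: ξ=(vx,vy,ωz)=(0.0250, 0.2875, -0.0417), dt=2.0 → body Δ=(0.0739, 0.5723, -0.0833) → world pose (0.3389, 0.5533, -0.4167)
step 3: ξ=(vx,vy,ωz)=(-0.0688, 0.0938, 0.1458), dt=1.5 → body Δ=(-0.1176, 0.1283, 0.2187) → world pose (0.2833, 0.7182, -0.1979)
step 4: ξ=(vx,vy,ωz)=(0.0750, 0.0375, 0.2500), dt=0.5 → body Δ=(0.0362, 0.0210, 0.1250) → world pose (0.3229, 0.7317, -0.0729)

(0.3229, 0.7317, -0.0729)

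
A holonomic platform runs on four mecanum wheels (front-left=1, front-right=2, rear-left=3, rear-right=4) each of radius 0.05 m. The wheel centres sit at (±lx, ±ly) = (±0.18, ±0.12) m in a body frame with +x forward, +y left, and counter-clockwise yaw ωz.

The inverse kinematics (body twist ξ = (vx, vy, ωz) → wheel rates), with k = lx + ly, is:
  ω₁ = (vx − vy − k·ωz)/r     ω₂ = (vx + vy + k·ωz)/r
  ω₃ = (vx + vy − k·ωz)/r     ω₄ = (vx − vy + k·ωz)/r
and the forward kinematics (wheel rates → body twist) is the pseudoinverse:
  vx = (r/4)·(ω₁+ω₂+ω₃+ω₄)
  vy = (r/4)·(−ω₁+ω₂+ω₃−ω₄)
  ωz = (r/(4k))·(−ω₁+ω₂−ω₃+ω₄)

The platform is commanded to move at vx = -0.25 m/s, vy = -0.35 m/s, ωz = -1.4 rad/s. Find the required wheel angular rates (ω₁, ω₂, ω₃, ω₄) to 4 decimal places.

k = lx + ly = 0.18 + 0.12 = 0.3000;  k·ωz = 0.3000·-1.4 = -0.4200
ω₁ (FL) = (vx − vy − k·ωz)/r = 0.5200/0.05 = 10.4000
ω₂ (FR) = (vx + vy + k·ωz)/r = -1.0200/0.05 = -20.4000
ω₃ (RL) = (vx + vy − k·ωz)/r = -0.1800/0.05 = -3.6000
ω₄ (RR) = (vx − vy + k·ωz)/r = -0.3200/0.05 = -6.4000

(10.4000, -20.4000, -3.6000, -6.4000)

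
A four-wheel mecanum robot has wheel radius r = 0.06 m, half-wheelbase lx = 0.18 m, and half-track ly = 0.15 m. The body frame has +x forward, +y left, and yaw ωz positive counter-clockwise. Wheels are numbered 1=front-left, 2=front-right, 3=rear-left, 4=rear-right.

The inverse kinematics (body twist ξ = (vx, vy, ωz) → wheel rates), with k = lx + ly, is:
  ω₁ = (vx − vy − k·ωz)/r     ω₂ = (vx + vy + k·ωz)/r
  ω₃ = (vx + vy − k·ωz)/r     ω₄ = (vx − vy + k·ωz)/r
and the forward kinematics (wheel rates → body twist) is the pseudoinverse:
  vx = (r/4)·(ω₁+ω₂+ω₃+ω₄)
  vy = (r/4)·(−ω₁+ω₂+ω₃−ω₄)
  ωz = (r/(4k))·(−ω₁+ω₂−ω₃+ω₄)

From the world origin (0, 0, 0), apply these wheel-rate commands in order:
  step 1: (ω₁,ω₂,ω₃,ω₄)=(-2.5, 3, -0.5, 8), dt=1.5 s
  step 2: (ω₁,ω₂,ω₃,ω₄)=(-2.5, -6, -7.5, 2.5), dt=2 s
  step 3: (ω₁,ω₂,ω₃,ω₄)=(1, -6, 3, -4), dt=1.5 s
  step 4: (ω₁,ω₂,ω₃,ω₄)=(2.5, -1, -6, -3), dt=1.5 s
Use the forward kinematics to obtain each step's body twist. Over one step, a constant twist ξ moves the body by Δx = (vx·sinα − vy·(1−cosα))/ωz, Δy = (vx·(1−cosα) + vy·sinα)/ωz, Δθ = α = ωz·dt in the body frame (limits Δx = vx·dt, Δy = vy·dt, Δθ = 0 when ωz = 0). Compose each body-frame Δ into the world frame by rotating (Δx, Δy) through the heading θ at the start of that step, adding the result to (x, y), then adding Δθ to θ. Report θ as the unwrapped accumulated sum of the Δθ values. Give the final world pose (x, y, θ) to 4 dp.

step 1: ξ=(vx,vy,ωz)=(0.1200, -0.0450, 0.6364), dt=1.5 → body Δ=(0.1837, 0.0219, 0.9545) → world pose (0.1837, 0.0219, 0.9545)
step 2: ξ=(vx,vy,ωz)=(-0.2025, -0.2025, 0.2955), dt=2.0 → body Δ=(-0.2656, -0.4981, 0.5909) → world pose (0.4366, -0.4828, 1.5455)
step 3: ξ=(vx,vy,ωz)=(-0.0900, 0.0000, -0.6364), dt=1.5 → body Δ=(-0.1154, 0.0597, -0.9545) → world pose (0.3741, -0.5966, 0.5909)
step 4: ξ=(vx,vy,ωz)=(-0.1125, -0.0975, -0.0227), dt=1.5 → body Δ=(-0.1712, -0.1433, -0.0341) → world pose (0.3117, -0.8110, 0.5568)

(0.3117, -0.8110, 0.5568)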